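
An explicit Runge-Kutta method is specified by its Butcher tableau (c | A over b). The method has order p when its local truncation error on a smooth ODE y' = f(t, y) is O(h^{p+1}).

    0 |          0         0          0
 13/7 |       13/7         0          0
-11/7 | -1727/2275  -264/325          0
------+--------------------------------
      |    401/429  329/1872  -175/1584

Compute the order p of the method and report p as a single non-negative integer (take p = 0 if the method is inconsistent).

b = (401/429, 329/1872, -175/1584)
c = (0, 13/7, -11/7)
Ac = (0, 0, -264/175)
Σ b_i: 401/429·1 + 329/1872·1 + (-175/1584)·1 = 1 ✓
b·c: 329/1872·13/7 + (-175/1584)·(-11/7) = 1/2 ✓
b·c²: 329/1872·169/49 + (-175/1584)·121/49 = 1/3 ✓
b·Ac: (-175/1584)·(-264/175) = 1/6 ✓; 3 stages ⇒ order 3.

3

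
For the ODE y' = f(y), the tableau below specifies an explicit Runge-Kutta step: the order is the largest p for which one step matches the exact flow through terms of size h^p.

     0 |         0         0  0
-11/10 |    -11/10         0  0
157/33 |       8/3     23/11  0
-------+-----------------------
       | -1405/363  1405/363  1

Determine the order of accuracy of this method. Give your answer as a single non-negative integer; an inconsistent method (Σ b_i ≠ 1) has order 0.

b = (-1405/363, 1405/363, 1)
c = (0, -11/10, 157/33)
Ac = (0, 0, -23/10)
Σ b_i: (-1405/363)·1 + 1405/363·1 + 1·1 = 1 ✓
b·c: 1405/363·(-11/10) + 1·157/33 = 1/2 ✓
b·c²: 1405/363·121/100 + 1·24649/1089 = 594983/21780 ≠ 1/3 ⇒ order 2.
b·Ac: 1·(-23/10) = -23/10 ≠ 1/6

2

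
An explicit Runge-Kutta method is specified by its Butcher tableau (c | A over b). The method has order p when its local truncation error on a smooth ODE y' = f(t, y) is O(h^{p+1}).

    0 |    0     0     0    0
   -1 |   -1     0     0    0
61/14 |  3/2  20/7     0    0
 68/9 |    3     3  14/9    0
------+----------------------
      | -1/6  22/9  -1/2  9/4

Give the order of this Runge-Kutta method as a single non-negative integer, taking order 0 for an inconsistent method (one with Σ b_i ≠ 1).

b = (-1/6, 22/9, -1/2, 9/4)
c = (0, -1, 61/14, 68/9)
Ac = (0, 0, -20/7, 34/9)
Σ b_i: (-1/6)·1 + 22/9·1 + (-1/2)·1 + 9/4·1 = 145/36 ≠ 1 ⇒ order 0.

0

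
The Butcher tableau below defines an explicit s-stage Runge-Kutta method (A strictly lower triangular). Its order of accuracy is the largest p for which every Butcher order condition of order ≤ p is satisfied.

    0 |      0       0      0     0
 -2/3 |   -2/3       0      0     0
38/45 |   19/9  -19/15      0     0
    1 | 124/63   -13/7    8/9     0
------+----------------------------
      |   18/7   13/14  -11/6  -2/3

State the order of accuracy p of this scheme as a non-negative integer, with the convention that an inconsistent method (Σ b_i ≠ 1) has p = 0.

b = (18/7, 13/14, -11/6, -2/3)
c = (0, -2/3, 38/45, 1)
Ac = (0, 0, 38/45, 5638/2835)
Σ b_i: 18/7·1 + 13/14·1 + (-11/6)·1 + (-2/3)·1 = 1 ✓
b·c: 13/14·(-2/3) + (-11/6)·38/45 + (-2/3)·1 = -2678/945 ≠ 1/2 ⇒ order 1.

1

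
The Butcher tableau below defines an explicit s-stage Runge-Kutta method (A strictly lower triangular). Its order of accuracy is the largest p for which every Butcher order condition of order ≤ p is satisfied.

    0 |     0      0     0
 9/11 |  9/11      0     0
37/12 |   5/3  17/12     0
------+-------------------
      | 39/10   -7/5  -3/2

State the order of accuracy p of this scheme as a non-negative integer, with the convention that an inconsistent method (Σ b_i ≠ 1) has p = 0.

b = (39/10, -7/5, -3/2)
c = (0, 9/11, 37/12)
Ac = (0, 0, 51/44)
Σ b_i: 39/10·1 + (-7/5)·1 + (-3/2)·1 = 1 ✓
b·c: (-7/5)·9/11 + (-3/2)·37/12 = -2539/440 ≠ 1/2 ⇒ order 1.

1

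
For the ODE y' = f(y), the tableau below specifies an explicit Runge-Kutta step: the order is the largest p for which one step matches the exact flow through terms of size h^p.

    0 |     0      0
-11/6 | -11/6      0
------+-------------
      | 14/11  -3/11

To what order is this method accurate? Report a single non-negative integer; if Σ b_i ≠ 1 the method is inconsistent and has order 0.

b = (14/11, -3/11)
c = (0, -11/6)
Σ b_i: 14/11·1 + (-3/11)·1 = 1 ✓
b·c: (-3/11)·(-11/6) = 1/2 ✓; 2 stages ⇒ order 2.

2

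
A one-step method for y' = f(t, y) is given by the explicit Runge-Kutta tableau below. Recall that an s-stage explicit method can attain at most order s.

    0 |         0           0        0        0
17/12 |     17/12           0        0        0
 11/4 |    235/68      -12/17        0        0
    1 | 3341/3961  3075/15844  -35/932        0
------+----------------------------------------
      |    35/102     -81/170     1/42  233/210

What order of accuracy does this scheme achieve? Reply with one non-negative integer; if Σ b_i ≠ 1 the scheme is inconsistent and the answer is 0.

4

b = (35/102, -81/170, 1/42, 233/210)
c = (0, 17/12, 11/4, 1)
Ac = (0, 0, -1, 40/233)
Σ b_i: 35/102·1 + (-81/170)·1 + 1/42·1 + 233/210·1 = 1 ✓
b·c: (-81/170)·17/12 + 1/42·11/4 + 233/210·1 = 1/2 ✓
b·c²: (-81/170)·289/144 + 1/42·121/16 + 233/210·1 = 1/3 ✓
b·Ac: 1/42·(-1) + 233/210·40/233 = 1/6 ✓
b·c³: (-81/170)·4913/1728 + 1/42·1331/64 + 233/210·1 = 1/4 ✓
b·(c∘Ac): 1/42·(-11/4) + 233/210·40/233 = 1/8 ✓
b·Ac²: 1/42·(-17/12) + 233/210·295/2796 = 1/12 ✓
b·A²c: 233/210·35/932 = 1/24 ✓; 4 stages ⇒ order 4.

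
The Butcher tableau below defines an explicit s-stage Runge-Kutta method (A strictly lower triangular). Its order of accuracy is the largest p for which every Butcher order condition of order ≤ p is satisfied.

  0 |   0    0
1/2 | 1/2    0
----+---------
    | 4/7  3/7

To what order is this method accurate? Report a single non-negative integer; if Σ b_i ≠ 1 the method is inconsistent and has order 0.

1

b = (4/7, 3/7)
c = (0, 1/2)
Σ b_i: 4/7·1 + 3/7·1 = 1 ✓
b·c: 3/7·1/2 = 3/14 ≠ 1/2 ⇒ order 1.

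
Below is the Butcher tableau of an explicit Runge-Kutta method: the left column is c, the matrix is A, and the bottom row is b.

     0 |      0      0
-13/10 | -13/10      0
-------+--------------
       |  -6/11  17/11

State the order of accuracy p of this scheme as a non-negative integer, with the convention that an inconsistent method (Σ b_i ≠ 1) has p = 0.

b = (-6/11, 17/11)
c = (0, -13/10)
Σ b_i: (-6/11)·1 + 17/11·1 = 1 ✓
b·c: 17/11·(-13/10) = -221/110 ≠ 1/2 ⇒ order 1.

1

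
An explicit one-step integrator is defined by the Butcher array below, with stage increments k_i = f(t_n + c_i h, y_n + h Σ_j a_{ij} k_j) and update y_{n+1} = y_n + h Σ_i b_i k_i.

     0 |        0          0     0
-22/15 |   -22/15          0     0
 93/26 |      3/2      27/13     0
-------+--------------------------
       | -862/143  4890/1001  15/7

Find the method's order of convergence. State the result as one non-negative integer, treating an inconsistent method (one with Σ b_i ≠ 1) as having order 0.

2

b = (-862/143, 4890/1001, 15/7)
c = (0, -22/15, 93/26)
Ac = (0, 0, -198/65)
Σ b_i: (-862/143)·1 + 4890/1001·1 + 15/7·1 = 1 ✓
b·c: 4890/1001·(-22/15) + 15/7·93/26 = 1/2 ✓
b·c²: 4890/1001·484/225 + 15/7·8649/676 = 384559/10140 ≠ 1/3 ⇒ order 2.
b·Ac: 15/7·(-198/65) = -594/91 ≠ 1/6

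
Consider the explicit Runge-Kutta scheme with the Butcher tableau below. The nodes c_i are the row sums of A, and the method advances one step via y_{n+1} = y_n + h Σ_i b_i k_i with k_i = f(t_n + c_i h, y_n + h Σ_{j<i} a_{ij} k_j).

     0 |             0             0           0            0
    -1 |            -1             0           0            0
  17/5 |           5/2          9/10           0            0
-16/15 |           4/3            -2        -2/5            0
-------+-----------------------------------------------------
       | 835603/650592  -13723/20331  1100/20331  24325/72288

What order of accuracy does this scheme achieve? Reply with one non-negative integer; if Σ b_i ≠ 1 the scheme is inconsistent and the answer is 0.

b = (835603/650592, -13723/20331, 1100/20331, 24325/72288)
c = (0, -1, 17/5, -16/15)
Ac = (0, 0, -9/10, 16/25)
Σ b_i: 835603/650592·1 + (-13723/20331)·1 + 1100/20331·1 + 24325/72288·1 = 1 ✓
b·c: (-13723/20331)·(-1) + 1100/20331·17/5 + 24325/72288·(-16/15) = 1/2 ✓
b·c²: (-13723/20331)·1 + 1100/20331·289/25 + 24325/72288·256/225 = 1/3 ✓
b·Ac: 1100/20331·(-9/10) + 24325/72288·16/25 = 1/6 ✓
b·c³: (-13723/20331)·(-1) + 1100/20331·4913/125 + 24325/72288·(-4096/3375) = 729817/304965 ≠ 1/4 ⇒ order 3.
b·(c∘Ac): 1100/20331·(-153/50) + 24325/72288·(-256/375) = -13394/33885 ≠ 1/8
b·Ac²: 1100/20331·9/10 + 24325/72288·(-828/125) = -197011/90360 ≠ 1/12
b·A²c: 24325/72288·9/25 = 973/8032 ≠ 1/24

3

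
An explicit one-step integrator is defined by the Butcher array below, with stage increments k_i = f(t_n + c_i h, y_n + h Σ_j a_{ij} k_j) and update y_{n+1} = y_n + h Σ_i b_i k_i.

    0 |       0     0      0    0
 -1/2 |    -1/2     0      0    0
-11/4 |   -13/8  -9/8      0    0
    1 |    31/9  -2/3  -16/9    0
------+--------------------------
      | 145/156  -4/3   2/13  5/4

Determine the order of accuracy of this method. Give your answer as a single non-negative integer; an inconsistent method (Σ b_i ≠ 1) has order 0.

1

b = (145/156, -4/3, 2/13, 5/4)
c = (0, -1/2, -11/4, 1)
Ac = (0, 0, 9/16, 47/9)
Σ b_i: 145/156·1 + (-4/3)·1 + 2/13·1 + 5/4·1 = 1 ✓
b·c: (-4/3)·(-1/2) + 2/13·(-11/4) + 5/4·1 = 233/156 ≠ 1/2 ⇒ order 1.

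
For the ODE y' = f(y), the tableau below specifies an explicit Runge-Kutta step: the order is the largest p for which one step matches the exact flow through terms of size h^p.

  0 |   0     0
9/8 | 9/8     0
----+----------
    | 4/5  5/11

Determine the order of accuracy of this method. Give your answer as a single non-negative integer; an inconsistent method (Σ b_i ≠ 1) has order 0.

0

b = (4/5, 5/11)
c = (0, 9/8)
Σ b_i: 4/5·1 + 5/11·1 = 69/55 ≠ 1 ⇒ order 0.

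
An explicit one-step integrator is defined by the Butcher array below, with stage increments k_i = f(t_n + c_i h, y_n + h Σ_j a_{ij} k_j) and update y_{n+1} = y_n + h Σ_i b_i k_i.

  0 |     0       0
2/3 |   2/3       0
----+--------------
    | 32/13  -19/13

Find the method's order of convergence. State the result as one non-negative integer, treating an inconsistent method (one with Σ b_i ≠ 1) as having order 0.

1

b = (32/13, -19/13)
c = (0, 2/3)
Σ b_i: 32/13·1 + (-19/13)·1 = 1 ✓
b·c: (-19/13)·2/3 = -38/39 ≠ 1/2 ⇒ order 1.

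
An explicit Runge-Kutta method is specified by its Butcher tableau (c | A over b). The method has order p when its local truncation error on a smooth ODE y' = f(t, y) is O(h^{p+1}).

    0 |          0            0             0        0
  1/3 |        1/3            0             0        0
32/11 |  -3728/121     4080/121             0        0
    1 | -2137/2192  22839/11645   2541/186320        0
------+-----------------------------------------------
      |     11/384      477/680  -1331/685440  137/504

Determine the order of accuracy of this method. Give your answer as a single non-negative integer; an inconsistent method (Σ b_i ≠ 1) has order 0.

4

b = (11/384, 477/680, -1331/685440, 137/504)
c = (0, 1/3, 32/11, 1)
Ac = (0, 0, 1360/121, 95/137)
Σ b_i: 11/384·1 + 477/680·1 + (-1331/685440)·1 + 137/504·1 = 1 ✓
b·c: 477/680·1/3 + (-1331/685440)·32/11 + 137/504·1 = 1/2 ✓
b·c²: 477/680·1/9 + (-1331/685440)·1024/121 + 137/504·1 = 1/3 ✓
b·Ac: (-1331/685440)·1360/121 + 137/504·95/137 = 1/6 ✓
b·c³: 477/680·1/27 + (-1331/685440)·32768/1331 + 137/504·1 = 1/4 ✓
b·(c∘Ac): (-1331/685440)·43520/1331 + 137/504·95/137 = 1/8 ✓
b·Ac²: (-1331/685440)·1360/363 + 137/504·1/3 = 1/12 ✓
b·A²c: 137/504·21/137 = 1/24 ✓; 4 stages ⇒ order 4.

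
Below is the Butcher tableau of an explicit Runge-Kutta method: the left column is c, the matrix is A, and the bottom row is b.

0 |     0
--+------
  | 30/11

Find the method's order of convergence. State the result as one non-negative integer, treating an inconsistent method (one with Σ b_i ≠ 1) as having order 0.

b = (30/11)
c = (0)
Σ b_i: 30/11·1 = 30/11 ≠ 1 ⇒ order 0.

0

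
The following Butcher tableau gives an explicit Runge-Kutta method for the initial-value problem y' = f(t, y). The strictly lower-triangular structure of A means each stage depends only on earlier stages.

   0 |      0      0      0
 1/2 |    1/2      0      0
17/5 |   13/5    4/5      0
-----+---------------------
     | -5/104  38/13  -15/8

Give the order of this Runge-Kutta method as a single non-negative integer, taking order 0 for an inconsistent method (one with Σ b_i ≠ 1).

1

b = (-5/104, 38/13, -15/8)
c = (0, 1/2, 17/5)
Ac = (0, 0, 2/5)
Σ b_i: (-5/104)·1 + 38/13·1 + (-15/8)·1 = 1 ✓
b·c: 38/13·1/2 + (-15/8)·17/5 = -511/104 ≠ 1/2 ⇒ order 1.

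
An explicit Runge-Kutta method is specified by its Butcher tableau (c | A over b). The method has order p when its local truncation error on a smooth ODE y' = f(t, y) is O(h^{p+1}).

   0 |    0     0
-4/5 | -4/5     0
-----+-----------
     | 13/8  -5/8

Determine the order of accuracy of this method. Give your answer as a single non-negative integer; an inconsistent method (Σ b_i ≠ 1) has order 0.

2

b = (13/8, -5/8)
c = (0, -4/5)
Σ b_i: 13/8·1 + (-5/8)·1 = 1 ✓
b·c: (-5/8)·(-4/5) = 1/2 ✓; 2 stages ⇒ order 2.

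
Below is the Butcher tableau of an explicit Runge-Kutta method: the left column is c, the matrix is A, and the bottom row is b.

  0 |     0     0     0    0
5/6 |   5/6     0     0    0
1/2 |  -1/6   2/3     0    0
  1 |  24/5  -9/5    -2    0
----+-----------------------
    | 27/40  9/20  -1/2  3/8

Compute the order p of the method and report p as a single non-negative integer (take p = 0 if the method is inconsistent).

2

b = (27/40, 9/20, -1/2, 3/8)
c = (0, 5/6, 1/2, 1)
Ac = (0, 0, 5/9, -5/2)
Σ b_i: 27/40·1 + 9/20·1 + (-1/2)·1 + 3/8·1 = 1 ✓
b·c: 9/20·5/6 + (-1/2)·1/2 + 3/8·1 = 1/2 ✓
b·c²: 9/20·25/36 + (-1/2)·1/4 + 3/8·1 = 9/16 ≠ 1/3 ⇒ order 2.
b·Ac: (-1/2)·5/9 + 3/8·(-5/2) = -175/144 ≠ 1/6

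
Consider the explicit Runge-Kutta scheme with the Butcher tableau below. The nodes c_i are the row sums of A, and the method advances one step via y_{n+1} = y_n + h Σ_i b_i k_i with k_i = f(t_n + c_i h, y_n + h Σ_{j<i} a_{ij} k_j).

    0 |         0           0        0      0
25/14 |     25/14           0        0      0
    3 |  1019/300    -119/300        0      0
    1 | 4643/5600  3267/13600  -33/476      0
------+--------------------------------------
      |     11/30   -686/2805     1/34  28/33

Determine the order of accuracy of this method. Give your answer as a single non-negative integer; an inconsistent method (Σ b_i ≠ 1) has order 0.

b = (11/30, -686/2805, 1/34, 28/33)
c = (0, 25/14, 3, 1)
Ac = (0, 0, -17/24, 99/448)
Σ b_i: 11/30·1 + (-686/2805)·1 + 1/34·1 + 28/33·1 = 1 ✓
b·c: (-686/2805)·25/14 + 1/34·3 + 28/33·1 = 1/2 ✓
b·c²: (-686/2805)·625/196 + 1/34·9 + 28/33·1 = 1/3 ✓
b·Ac: 1/34·(-17/24) + 28/33·99/448 = 1/6 ✓
b·c³: (-686/2805)·15625/2744 + 1/34·27 + 28/33·1 = 1/4 ✓
b·(c∘Ac): 1/34·(-17/8) + 28/33·99/448 = 1/8 ✓
b·Ac²: 1/34·(-425/336) + 28/33·891/6272 = 1/12 ✓
b·A²c: 28/33·11/224 = 1/24 ✓; 4 stages ⇒ order 4.

4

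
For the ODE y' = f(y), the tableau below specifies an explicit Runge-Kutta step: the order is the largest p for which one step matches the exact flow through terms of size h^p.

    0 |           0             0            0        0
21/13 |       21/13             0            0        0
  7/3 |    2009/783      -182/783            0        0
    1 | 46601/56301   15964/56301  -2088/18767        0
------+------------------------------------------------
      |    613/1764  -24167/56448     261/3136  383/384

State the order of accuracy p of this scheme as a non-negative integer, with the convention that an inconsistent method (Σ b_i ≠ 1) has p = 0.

b = (613/1764, -24167/56448, 261/3136, 383/384)
c = (0, 21/13, 7/3, 1)
Ac = (0, 0, -98/261, 76/383)
Σ b_i: 613/1764·1 + (-24167/56448)·1 + 261/3136·1 + 383/384·1 = 1 ✓
b·c: (-24167/56448)·21/13 + 261/3136·7/3 + 383/384·1 = 1/2 ✓
b·c²: (-24167/56448)·441/169 + 261/3136·49/9 + 383/384·1 = 1/3 ✓
b·Ac: 261/3136·(-98/261) + 383/384·76/383 = 1/6 ✓
b·c³: (-24167/56448)·9261/2197 + 261/3136·343/27 + 383/384·1 = 1/4 ✓
b·(c∘Ac): 261/3136·(-686/783) + 383/384·76/383 = 1/8 ✓
b·Ac²: 261/3136·(-686/1131) + 383/384·668/4979 = 1/12 ✓
b·A²c: 383/384·16/383 = 1/24 ✓; 4 stages ⇒ order 4.

4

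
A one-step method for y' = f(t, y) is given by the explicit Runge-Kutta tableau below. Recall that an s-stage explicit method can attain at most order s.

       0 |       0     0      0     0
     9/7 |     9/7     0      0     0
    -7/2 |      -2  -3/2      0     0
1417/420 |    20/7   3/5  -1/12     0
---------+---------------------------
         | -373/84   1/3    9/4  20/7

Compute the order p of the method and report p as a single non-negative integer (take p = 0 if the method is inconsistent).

b = (-373/84, 1/3, 9/4, 20/7)
c = (0, 9/7, -7/2, 1417/420)
Ac = (0, 0, -27/14, 893/840)
Σ b_i: (-373/84)·1 + 1/3·1 + 9/4·1 + 20/7·1 = 1 ✓
b·c: 1/3·9/7 + 9/4·(-7/2) + 20/7·1417/420 = 2579/1176 ≠ 1/2 ⇒ order 1.

1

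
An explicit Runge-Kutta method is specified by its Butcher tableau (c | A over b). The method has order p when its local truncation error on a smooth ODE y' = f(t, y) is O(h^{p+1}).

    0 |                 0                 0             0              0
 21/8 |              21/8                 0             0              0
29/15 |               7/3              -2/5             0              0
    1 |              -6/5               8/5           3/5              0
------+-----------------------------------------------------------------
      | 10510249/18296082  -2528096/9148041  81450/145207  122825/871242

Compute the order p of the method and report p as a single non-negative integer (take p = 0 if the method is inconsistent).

3

b = (10510249/18296082, -2528096/9148041, 81450/145207, 122825/871242)
c = (0, 21/8, 29/15, 1)
Ac = (0, 0, -21/20, 134/25)
Σ b_i: 10510249/18296082·1 + (-2528096/9148041)·1 + 81450/145207·1 + 122825/871242·1 = 1 ✓
b·c: (-2528096/9148041)·21/8 + 81450/145207·29/15 + 122825/871242·1 = 1/2 ✓
b·c²: (-2528096/9148041)·441/64 + 81450/145207·841/225 + 122825/871242·1 = 1/3 ✓
b·Ac: 81450/145207·(-21/20) + 122825/871242·134/25 = 1/6 ✓
b·c³: (-2528096/9148041)·9261/512 + 81450/145207·24389/3375 + 122825/871242·1 = -9342509/11616560 ≠ 1/4 ⇒ order 3.
b·(c∘Ac): 81450/145207·(-203/100) + 122825/871242·134/25 = -333719/871242 ≠ 1/8
b·Ac²: 81450/145207·(-441/160) + 122825/871242·39803/3000 = 16957307/52274520 ≠ 1/12
b·A²c: 122825/871242·(-63/100) = -103173/1161656 ≠ 1/24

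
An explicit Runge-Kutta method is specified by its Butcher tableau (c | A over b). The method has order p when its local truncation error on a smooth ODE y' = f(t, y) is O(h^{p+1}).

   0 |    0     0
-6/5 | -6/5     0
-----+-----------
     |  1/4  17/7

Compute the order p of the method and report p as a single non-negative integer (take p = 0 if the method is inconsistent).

b = (1/4, 17/7)
c = (0, -6/5)
Σ b_i: 1/4·1 + 17/7·1 = 75/28 ≠ 1 ⇒ order 0.

0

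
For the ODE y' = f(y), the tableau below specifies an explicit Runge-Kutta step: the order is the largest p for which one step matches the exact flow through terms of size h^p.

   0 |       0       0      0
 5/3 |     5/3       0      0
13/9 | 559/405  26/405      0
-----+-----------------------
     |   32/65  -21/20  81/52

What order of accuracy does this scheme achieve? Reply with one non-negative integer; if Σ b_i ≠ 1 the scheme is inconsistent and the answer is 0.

3

b = (32/65, -21/20, 81/52)
c = (0, 5/3, 13/9)
Ac = (0, 0, 26/243)
Σ b_i: 32/65·1 + (-21/20)·1 + 81/52·1 = 1 ✓
b·c: (-21/20)·5/3 + 81/52·13/9 = 1/2 ✓
b·c²: (-21/20)·25/9 + 81/52·169/81 = 1/3 ✓
b·Ac: 81/52·26/243 = 1/6 ✓; 3 stages ⇒ order 3.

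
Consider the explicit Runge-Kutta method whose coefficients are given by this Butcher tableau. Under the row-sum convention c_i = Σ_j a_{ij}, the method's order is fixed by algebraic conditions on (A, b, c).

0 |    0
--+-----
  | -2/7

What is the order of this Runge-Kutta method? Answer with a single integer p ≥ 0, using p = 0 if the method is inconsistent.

0

b = (-2/7)
c = (0)
Σ b_i: (-2/7)·1 = -2/7 ≠ 1 ⇒ order 0.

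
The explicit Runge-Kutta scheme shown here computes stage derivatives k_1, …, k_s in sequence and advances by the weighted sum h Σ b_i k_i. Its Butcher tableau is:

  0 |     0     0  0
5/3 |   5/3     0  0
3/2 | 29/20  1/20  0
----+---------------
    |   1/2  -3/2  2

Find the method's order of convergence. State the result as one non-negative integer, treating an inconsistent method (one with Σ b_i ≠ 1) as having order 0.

b = (1/2, -3/2, 2)
c = (0, 5/3, 3/2)
Ac = (0, 0, 1/12)
Σ b_i: 1/2·1 + (-3/2)·1 + 2·1 = 1 ✓
b·c: (-3/2)·5/3 + 2·3/2 = 1/2 ✓
b·c²: (-3/2)·25/9 + 2·9/4 = 1/3 ✓
b·Ac: 2·1/12 = 1/6 ✓; 3 stages ⇒ order 3.

3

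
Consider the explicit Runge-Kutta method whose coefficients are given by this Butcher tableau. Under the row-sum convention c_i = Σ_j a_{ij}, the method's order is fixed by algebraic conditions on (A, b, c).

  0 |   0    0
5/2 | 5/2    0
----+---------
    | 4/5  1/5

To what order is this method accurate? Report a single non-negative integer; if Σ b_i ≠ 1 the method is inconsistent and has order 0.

2

b = (4/5, 1/5)
c = (0, 5/2)
Σ b_i: 4/5·1 + 1/5·1 = 1 ✓
b·c: 1/5·5/2 = 1/2 ✓; 2 stages ⇒ order 2.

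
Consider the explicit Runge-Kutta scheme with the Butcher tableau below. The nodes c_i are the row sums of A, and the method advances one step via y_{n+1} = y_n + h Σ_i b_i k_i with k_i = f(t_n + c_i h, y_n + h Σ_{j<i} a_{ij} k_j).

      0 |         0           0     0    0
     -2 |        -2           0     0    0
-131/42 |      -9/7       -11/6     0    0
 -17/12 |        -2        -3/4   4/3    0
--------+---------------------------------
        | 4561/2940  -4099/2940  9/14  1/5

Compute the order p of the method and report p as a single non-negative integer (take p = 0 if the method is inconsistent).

b = (4561/2940, -4099/2940, 9/14, 1/5)
c = (0, -2, -131/42, -17/12)
Ac = (0, 0, 11/3, -335/126)
Σ b_i: 4561/2940·1 + (-4099/2940)·1 + 9/14·1 + 1/5·1 = 1 ✓
b·c: (-4099/2940)·(-2) + 9/14·(-131/42) + 1/5·(-17/12) = 1/2 ✓
b·c²: (-4099/2940)·4 + 9/14·17161/1764 + 1/5·289/144 = 266353/246960 ≠ 1/3 ⇒ order 2.
b·Ac: 9/14·11/3 + 1/5·(-335/126) = 115/63 ≠ 1/6

2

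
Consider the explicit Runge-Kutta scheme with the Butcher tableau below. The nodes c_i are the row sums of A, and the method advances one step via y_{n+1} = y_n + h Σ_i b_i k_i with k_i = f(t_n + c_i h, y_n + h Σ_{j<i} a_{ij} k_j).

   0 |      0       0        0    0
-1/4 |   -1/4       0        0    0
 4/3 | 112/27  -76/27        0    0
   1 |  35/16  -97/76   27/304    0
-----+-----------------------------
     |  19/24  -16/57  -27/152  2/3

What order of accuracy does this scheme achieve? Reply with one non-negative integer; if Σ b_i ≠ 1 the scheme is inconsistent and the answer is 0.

b = (19/24, -16/57, -27/152, 2/3)
c = (0, -1/4, 4/3, 1)
Ac = (0, 0, 19/27, 7/16)
Σ b_i: 19/24·1 + (-16/57)·1 + (-27/152)·1 + 2/3·1 = 1 ✓
b·c: (-16/57)·(-1/4) + (-27/152)·4/3 + 2/3·1 = 1/2 ✓
b·c²: (-16/57)·1/16 + (-27/152)·16/9 + 2/3·1 = 1/3 ✓
b·Ac: (-27/152)·19/27 + 2/3·7/16 = 1/6 ✓
b·c³: (-16/57)·(-1/64) + (-27/152)·64/27 + 2/3·1 = 1/4 ✓
b·(c∘Ac): (-27/152)·76/81 + 2/3·7/16 = 1/8 ✓
b·Ac²: (-27/152)·(-19/108) + 2/3·5/64 = 1/12 ✓
b·A²c: 2/3·1/16 = 1/24 ✓; 4 stages ⇒ order 4.

4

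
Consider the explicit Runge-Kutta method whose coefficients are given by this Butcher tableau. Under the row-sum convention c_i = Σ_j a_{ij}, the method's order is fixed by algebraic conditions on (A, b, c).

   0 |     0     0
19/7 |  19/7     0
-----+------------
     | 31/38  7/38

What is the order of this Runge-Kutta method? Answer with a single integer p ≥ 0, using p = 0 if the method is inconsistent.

2

b = (31/38, 7/38)
c = (0, 19/7)
Σ b_i: 31/38·1 + 7/38·1 = 1 ✓
b·c: 7/38·19/7 = 1/2 ✓; 2 stages ⇒ order 2.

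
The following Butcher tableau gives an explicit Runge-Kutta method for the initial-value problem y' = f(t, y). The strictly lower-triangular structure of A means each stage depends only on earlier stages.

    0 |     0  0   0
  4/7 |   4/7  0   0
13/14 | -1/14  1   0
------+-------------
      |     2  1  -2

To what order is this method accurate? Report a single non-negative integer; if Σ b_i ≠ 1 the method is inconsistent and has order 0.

1

b = (2, 1, -2)
c = (0, 4/7, 13/14)
Ac = (0, 0, 4/7)
Σ b_i: 2·1 + 1·1 + (-2)·1 = 1 ✓
b·c: 1·4/7 + (-2)·13/14 = -9/7 ≠ 1/2 ⇒ order 1.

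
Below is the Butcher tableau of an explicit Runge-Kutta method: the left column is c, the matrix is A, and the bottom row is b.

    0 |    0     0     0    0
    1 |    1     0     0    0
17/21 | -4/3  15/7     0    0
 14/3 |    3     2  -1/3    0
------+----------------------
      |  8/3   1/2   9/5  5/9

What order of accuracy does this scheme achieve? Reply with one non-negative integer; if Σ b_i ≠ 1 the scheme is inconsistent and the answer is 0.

b = (8/3, 1/2, 9/5, 5/9)
c = (0, 1, 17/21, 14/3)
Ac = (0, 0, 15/7, 109/63)
Σ b_i: 8/3·1 + 1/2·1 + 9/5·1 + 5/9·1 = 497/90 ≠ 1 ⇒ order 0.

0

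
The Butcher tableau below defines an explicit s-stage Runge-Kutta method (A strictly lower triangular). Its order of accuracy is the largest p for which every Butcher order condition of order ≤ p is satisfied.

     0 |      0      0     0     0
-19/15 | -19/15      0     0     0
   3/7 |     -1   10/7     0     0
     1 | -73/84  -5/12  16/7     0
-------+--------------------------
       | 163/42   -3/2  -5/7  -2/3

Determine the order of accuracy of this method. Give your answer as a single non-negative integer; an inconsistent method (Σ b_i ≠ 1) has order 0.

b = (163/42, -3/2, -5/7, -2/3)
c = (0, -19/15, 3/7, 1)
Ac = (0, 0, -38/21, 2659/1764)
Σ b_i: 163/42·1 + (-3/2)·1 + (-5/7)·1 + (-2/3)·1 = 1 ✓
b·c: (-3/2)·(-19/15) + (-5/7)·3/7 + (-2/3)·1 = 1363/1470 ≠ 1/2 ⇒ order 1.

1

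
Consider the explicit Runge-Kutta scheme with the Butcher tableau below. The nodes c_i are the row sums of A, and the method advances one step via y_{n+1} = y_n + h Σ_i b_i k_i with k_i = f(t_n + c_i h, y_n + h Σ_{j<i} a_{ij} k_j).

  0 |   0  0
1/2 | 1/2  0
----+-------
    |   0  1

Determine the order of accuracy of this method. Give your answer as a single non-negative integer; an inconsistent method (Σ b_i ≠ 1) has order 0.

2

b = (0, 1)
c = (0, 1/2)
Σ b_i: 1·1 = 1 ✓
b·c: 1·1/2 = 1/2 ✓; 2 stages ⇒ order 2.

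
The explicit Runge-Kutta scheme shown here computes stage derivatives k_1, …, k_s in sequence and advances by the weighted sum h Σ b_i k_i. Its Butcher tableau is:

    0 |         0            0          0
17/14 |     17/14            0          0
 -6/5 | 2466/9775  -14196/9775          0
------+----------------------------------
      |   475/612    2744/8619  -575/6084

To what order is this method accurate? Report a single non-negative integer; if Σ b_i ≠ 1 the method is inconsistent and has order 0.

b = (475/612, 2744/8619, -575/6084)
c = (0, 17/14, -6/5)
Ac = (0, 0, -1014/575)
Σ b_i: 475/612·1 + 2744/8619·1 + (-575/6084)·1 = 1 ✓
b·c: 2744/8619·17/14 + (-575/6084)·(-6/5) = 1/2 ✓
b·c²: 2744/8619·289/196 + (-575/6084)·36/25 = 1/3 ✓
b·Ac: (-575/6084)·(-1014/575) = 1/6 ✓; 3 stages ⇒ order 3.

3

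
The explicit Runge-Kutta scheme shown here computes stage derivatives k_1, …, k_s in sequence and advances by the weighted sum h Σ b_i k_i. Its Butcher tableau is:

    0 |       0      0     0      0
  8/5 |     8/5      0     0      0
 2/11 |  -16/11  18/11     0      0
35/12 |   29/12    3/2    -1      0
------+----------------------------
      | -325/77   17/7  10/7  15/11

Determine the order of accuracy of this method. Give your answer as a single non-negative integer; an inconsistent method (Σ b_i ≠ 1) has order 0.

b = (-325/77, 17/7, 10/7, 15/11)
c = (0, 8/5, 2/11, 35/12)
Ac = (0, 0, 144/55, 122/55)
Σ b_i: (-325/77)·1 + 17/7·1 + 10/7·1 + 15/11·1 = 1 ✓
b·c: 17/7·8/5 + 10/7·2/11 + 15/11·35/12 = 1787/220 ≠ 1/2 ⇒ order 1.

1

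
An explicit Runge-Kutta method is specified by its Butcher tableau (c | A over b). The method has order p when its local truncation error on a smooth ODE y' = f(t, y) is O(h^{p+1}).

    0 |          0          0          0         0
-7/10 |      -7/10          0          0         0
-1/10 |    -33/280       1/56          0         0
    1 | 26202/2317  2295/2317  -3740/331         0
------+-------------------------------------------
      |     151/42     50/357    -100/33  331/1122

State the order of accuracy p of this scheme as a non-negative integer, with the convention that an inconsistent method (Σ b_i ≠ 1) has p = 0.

4

b = (151/42, 50/357, -100/33, 331/1122)
c = (0, -7/10, -1/10, 1)
Ac = (0, 0, -1/80, 289/662)
Σ b_i: 151/42·1 + 50/357·1 + (-100/33)·1 + 331/1122·1 = 1 ✓
b·c: 50/357·(-7/10) + (-100/33)·(-1/10) + 331/1122·1 = 1/2 ✓
b·c²: 50/357·49/100 + (-100/33)·1/100 + 331/1122·1 = 1/3 ✓
b·Ac: (-100/33)·(-1/80) + 331/1122·289/662 = 1/6 ✓
b·c³: 50/357·(-343/1000) + (-100/33)·(-1/1000) + 331/1122·1 = 1/4 ✓
b·(c∘Ac): (-100/33)·1/800 + 331/1122·289/662 = 1/8 ✓
b·Ac²: (-100/33)·7/800 + 331/1122·493/1324 = 1/12 ✓
b·A²c: 331/1122·187/1324 = 1/24 ✓; 4 stages ⇒ order 4.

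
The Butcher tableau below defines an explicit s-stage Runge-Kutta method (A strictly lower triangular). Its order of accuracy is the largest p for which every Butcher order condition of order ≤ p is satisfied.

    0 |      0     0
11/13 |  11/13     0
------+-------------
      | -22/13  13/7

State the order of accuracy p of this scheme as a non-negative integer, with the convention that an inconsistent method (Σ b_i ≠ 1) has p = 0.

b = (-22/13, 13/7)
c = (0, 11/13)
Σ b_i: (-22/13)·1 + 13/7·1 = 15/91 ≠ 1 ⇒ order 0.

0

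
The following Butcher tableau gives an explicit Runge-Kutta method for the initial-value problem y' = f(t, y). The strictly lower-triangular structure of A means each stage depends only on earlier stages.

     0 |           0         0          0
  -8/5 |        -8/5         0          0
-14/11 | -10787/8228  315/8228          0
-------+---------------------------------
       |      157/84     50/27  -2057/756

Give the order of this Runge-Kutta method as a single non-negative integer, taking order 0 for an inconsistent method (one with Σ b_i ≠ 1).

3

b = (157/84, 50/27, -2057/756)
c = (0, -8/5, -14/11)
Ac = (0, 0, -126/2057)
Σ b_i: 157/84·1 + 50/27·1 + (-2057/756)·1 = 1 ✓
b·c: 50/27·(-8/5) + (-2057/756)·(-14/11) = 1/2 ✓
b·c²: 50/27·64/25 + (-2057/756)·196/121 = 1/3 ✓
b·Ac: (-2057/756)·(-126/2057) = 1/6 ✓; 3 stages ⇒ order 3.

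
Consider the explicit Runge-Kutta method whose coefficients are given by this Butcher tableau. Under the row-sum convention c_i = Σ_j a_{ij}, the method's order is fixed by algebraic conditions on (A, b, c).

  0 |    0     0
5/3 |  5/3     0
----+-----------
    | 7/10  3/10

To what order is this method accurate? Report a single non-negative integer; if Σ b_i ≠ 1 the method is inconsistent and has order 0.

b = (7/10, 3/10)
c = (0, 5/3)
Σ b_i: 7/10·1 + 3/10·1 = 1 ✓
b·c: 3/10·5/3 = 1/2 ✓; 2 stages ⇒ order 2.

2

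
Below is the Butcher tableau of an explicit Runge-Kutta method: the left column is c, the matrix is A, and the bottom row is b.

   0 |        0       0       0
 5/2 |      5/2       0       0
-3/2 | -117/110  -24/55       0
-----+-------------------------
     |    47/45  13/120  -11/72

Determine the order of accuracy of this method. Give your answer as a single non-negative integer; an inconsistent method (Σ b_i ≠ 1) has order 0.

3

b = (47/45, 13/120, -11/72)
c = (0, 5/2, -3/2)
Ac = (0, 0, -12/11)
Σ b_i: 47/45·1 + 13/120·1 + (-11/72)·1 = 1 ✓
b·c: 13/120·5/2 + (-11/72)·(-3/2) = 1/2 ✓
b·c²: 13/120·25/4 + (-11/72)·9/4 = 1/3 ✓
b·Ac: (-11/72)·(-12/11) = 1/6 ✓; 3 stages ⇒ order 3.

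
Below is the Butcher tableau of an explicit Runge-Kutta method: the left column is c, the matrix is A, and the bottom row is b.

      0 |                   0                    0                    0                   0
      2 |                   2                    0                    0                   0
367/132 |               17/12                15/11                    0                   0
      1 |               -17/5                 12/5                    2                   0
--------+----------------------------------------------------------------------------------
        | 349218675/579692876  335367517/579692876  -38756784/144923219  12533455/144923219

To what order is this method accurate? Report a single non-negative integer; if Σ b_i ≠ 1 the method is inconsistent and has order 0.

b = (349218675/579692876, 335367517/579692876, -38756784/144923219, 12533455/144923219)
c = (0, 2, 367/132, 1)
Ac = (0, 0, 30/11, 3419/330)
Σ b_i: 349218675/579692876·1 + 335367517/579692876·1 + (-38756784/144923219)·1 + 12533455/144923219·1 = 1 ✓
b·c: 335367517/579692876·2 + (-38756784/144923219)·367/132 + 12533455/144923219·1 = 1/2 ✓
b·c²: 335367517/579692876·4 + (-38756784/144923219)·134689/17424 + 12533455/144923219·1 = 1/3 ✓
b·Ac: (-38756784/144923219)·30/11 + 12533455/144923219·3419/330 = 1/6 ✓
b·c³: 335367517/579692876·8 + (-38756784/144923219)·49430863/2299968 + 12533455/144923219·1 = -59277827155/57389594724 ≠ 1/4 ⇒ order 3.
b·(c∘Ac): (-38756784/144923219)·1835/242 + 12533455/144923219·3419/330 = -984148381/869539314 ≠ 1/8
b·Ac²: (-38756784/144923219)·60/11 + 12533455/144923219·1091621/43560 = 81330378221/114779189448 ≠ 1/12
b·A²c: 12533455/144923219·60/11 = 68364300/144923219 ≠ 1/24

3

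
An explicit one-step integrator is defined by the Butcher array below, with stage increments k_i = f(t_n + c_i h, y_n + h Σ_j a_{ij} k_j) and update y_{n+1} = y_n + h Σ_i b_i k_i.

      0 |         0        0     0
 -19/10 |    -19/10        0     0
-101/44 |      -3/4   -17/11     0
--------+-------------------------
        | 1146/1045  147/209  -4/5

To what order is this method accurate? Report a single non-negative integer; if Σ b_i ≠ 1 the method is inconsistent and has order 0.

2

b = (1146/1045, 147/209, -4/5)
c = (0, -19/10, -101/44)
Ac = (0, 0, 323/110)
Σ b_i: 1146/1045·1 + 147/209·1 + (-4/5)·1 = 1 ✓
b·c: 147/209·(-19/10) + (-4/5)·(-101/44) = 1/2 ✓
b·c²: 147/209·361/100 + (-4/5)·10201/1936 = -10141/6050 ≠ 1/3 ⇒ order 2.
b·Ac: (-4/5)·323/110 = -646/275 ≠ 1/6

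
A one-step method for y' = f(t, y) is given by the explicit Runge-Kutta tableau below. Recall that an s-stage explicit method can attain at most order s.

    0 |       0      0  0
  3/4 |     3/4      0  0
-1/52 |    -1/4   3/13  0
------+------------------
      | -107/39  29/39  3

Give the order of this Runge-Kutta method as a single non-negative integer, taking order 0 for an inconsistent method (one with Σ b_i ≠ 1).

b = (-107/39, 29/39, 3)
c = (0, 3/4, -1/52)
Ac = (0, 0, 9/52)
Σ b_i: (-107/39)·1 + 29/39·1 + 3·1 = 1 ✓
b·c: 29/39·3/4 + 3·(-1/52) = 1/2 ✓
b·c²: 29/39·9/16 + 3·1/2704 = 567/1352 ≠ 1/3 ⇒ order 2.
b·Ac: 3·9/52 = 27/52 ≠ 1/6

2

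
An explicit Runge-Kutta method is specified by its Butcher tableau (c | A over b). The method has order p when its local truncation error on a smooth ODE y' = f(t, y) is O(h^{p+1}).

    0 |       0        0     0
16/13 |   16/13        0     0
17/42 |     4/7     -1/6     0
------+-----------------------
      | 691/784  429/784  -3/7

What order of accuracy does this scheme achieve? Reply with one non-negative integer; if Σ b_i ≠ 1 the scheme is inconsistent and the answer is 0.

2

b = (691/784, 429/784, -3/7)
c = (0, 16/13, 17/42)
Ac = (0, 0, -8/39)
Σ b_i: 691/784·1 + 429/784·1 + (-3/7)·1 = 1 ✓
b·c: 429/784·16/13 + (-3/7)·17/42 = 1/2 ✓
b·c²: 429/784·256/169 + (-3/7)·289/1764 = 40595/53508 ≠ 1/3 ⇒ order 2.
b·Ac: (-3/7)·(-8/39) = 8/91 ≠ 1/6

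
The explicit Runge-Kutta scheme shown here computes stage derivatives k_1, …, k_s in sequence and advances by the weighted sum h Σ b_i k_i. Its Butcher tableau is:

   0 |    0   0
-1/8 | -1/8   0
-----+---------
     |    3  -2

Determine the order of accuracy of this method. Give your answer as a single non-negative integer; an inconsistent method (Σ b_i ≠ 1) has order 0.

b = (3, -2)
c = (0, -1/8)
Σ b_i: 3·1 + (-2)·1 = 1 ✓
b·c: (-2)·(-1/8) = 1/4 ≠ 1/2 ⇒ order 1.

1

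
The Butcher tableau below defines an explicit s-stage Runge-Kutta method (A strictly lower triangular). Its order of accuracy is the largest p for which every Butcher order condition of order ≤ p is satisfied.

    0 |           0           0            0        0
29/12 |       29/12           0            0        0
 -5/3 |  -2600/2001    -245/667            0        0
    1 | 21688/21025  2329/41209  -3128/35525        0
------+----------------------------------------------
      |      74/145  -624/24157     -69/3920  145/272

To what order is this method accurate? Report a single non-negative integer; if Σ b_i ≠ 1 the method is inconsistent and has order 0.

b = (74/145, -624/24157, -69/3920, 145/272)
c = (0, 29/12, -5/3, 1)
Ac = (0, 0, -245/276, 17/60)
Σ b_i: 74/145·1 + (-624/24157)·1 + (-69/3920)·1 + 145/272·1 = 1 ✓
b·c: (-624/24157)·29/12 + (-69/3920)·(-5/3) + 145/272·1 = 1/2 ✓
b·c²: (-624/24157)·841/144 + (-69/3920)·25/9 + 145/272·1 = 1/3 ✓
b·Ac: (-69/3920)·(-245/276) + 145/272·17/60 = 1/6 ✓
b·c³: (-624/24157)·24389/1728 + (-69/3920)·(-125/27) + 145/272·1 = 1/4 ✓
b·(c∘Ac): (-69/3920)·1225/828 + 145/272·17/60 = 1/8 ✓
b·Ac²: (-69/3920)·(-7105/3312) + 145/272·119/1392 = 1/12 ✓
b·A²c: 145/272·34/435 = 1/24 ✓; 4 stages ⇒ order 4.

4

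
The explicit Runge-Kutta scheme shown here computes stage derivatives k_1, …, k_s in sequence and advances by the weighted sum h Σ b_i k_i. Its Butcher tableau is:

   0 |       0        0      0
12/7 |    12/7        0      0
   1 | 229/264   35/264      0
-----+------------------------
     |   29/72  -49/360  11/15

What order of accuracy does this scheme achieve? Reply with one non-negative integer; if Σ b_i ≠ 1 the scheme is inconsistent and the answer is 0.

b = (29/72, -49/360, 11/15)
c = (0, 12/7, 1)
Ac = (0, 0, 5/22)
Σ b_i: 29/72·1 + (-49/360)·1 + 11/15·1 = 1 ✓
b·c: (-49/360)·12/7 + 11/15·1 = 1/2 ✓
b·c²: (-49/360)·144/49 + 11/15·1 = 1/3 ✓
b·Ac: 11/15·5/22 = 1/6 ✓; 3 stages ⇒ order 3.

3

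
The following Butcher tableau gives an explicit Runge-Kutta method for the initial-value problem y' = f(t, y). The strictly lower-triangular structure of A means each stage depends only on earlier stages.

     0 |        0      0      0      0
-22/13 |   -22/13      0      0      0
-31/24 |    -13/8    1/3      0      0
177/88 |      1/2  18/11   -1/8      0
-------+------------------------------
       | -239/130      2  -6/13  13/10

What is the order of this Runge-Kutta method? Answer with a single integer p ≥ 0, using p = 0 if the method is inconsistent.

1

b = (-239/130, 2, -6/13, 13/10)
c = (0, -22/13, -31/24, 177/88)
Ac = (0, 0, -22/39, -6509/2496)
Σ b_i: (-239/130)·1 + 2·1 + (-6/13)·1 + 13/10·1 = 1 ✓
b·c: 2·(-22/13) + (-6/13)·(-31/24) + 13/10·177/88 = -1987/11440 ≠ 1/2 ⇒ order 1.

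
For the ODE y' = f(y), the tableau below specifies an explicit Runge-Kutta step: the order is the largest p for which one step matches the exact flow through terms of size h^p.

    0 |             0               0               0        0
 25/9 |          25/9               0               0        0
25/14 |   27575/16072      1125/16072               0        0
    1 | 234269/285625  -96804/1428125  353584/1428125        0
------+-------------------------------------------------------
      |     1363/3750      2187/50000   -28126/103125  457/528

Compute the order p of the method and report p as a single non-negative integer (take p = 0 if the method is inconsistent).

4

b = (1363/3750, 2187/50000, -28126/103125, 457/528)
c = (0, 25/9, 25/14, 1)
Ac = (0, 0, 3125/16072, 116/457)
Σ b_i: 1363/3750·1 + 2187/50000·1 + (-28126/103125)·1 + 457/528·1 = 1 ✓
b·c: 2187/50000·25/9 + (-28126/103125)·25/14 + 457/528·1 = 1/2 ✓
b·c²: 2187/50000·625/81 + (-28126/103125)·625/196 + 457/528·1 = 1/3 ✓
b·Ac: (-28126/103125)·3125/16072 + 457/528·116/457 = 1/6 ✓
b·c³: 2187/50000·15625/729 + (-28126/103125)·15625/2744 + 457/528·1 = 1/4 ✓
b·(c∘Ac): (-28126/103125)·78125/225008 + 457/528·116/457 = 1/8 ✓
b·Ac²: (-28126/103125)·78125/144648 + 457/528·1096/4113 = 1/12 ✓
b·A²c: 457/528·22/457 = 1/24 ✓; 4 stages ⇒ order 4.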